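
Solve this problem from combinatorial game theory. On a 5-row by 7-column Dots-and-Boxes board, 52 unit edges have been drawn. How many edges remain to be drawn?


Grid: 5 x 7 boxes, i.e. 6 rows and 8 columns of dots.
Horizontal edges: (rows + 1) * cols = 6 * 7 = 42
Vertical edges: rows * (cols + 1) = 5 * 8 = 40
Total edges: 42 + 40 = 82
Edges drawn: 52
Remaining: 82 - 52 = 30

30


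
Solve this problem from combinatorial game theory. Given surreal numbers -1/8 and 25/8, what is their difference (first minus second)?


x = -1/8, y = 25/8
Converting to common denominator: 8
x = -1/8, y = 25/8
x - y = -1/8 - 25/8 = -13/4

-13/4


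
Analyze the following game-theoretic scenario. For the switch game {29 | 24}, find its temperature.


The game is {29 | 24}, a switch {a | b} with numbers a > b.
Cooling {a | b} by t gives {a - t | b + t}, which stops being hot when a - t = b + t, i.e. at t = (a - b)/2. So the temperature of a switch is (a - b)/2.
Temperature = (Left option - Right option) / 2
= (29 - (24)) / 2
= 5 / 2
= 5/2

5/2


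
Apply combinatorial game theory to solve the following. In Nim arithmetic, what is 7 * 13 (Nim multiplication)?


Nim multiplication is bilinear over XOR: (u XOR v) * w = (u*w) XOR (v*w).
So we split each operand into its bit components and XOR the pairwise Nim products.
7 = 1 + 2 + 4 (as XOR of powers of 2).
13 = 1 + 4 + 8 (as XOR of powers of 2).
Using the standard Nim-product table on single bits:
  2*2 = 3,   2*4 = 8,   2*8 = 12,
  4*4 = 6,   4*8 = 11,  8*8 = 13,
and  1*x = x (identity), k*l = l*k (commutative).
Pairwise Nim products:
  1 * 1 = 1
  1 * 4 = 4
  1 * 8 = 8
  2 * 1 = 2
  2 * 4 = 8
  2 * 8 = 12
  4 * 1 = 4
  4 * 4 = 6
  4 * 8 = 11
XOR them: 1 XOR 4 XOR 8 XOR 2 XOR 8 XOR 12 XOR 4 XOR 6 XOR 11 = 2.
Result: 7 * 13 = 2 (in Nim).

2


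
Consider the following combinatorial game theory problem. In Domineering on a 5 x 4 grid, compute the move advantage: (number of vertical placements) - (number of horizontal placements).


Board is 5 x 4 (rows x cols).
Left (vertical) placements: (rows-1) * cols = 4 * 4 = 16
Right (horizontal) placements: rows * (cols-1) = 5 * 3 = 15
Advantage = Left - Right = 16 - 15 = 1

1


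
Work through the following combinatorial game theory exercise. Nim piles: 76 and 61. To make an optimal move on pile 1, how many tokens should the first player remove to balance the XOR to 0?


Piles: 76 and 61
Current XOR: 76 XOR 61 = 113 (non-zero, so this is an N-position).
To make the XOR zero, we need to find a move that balances the piles.
For pile 1 (size 76): target = 76 XOR 113 = 61
We reduce pile 1 from 76 to 61.
Tokens removed: 76 - 61 = 15
Verification: 61 XOR 61 = 0

15


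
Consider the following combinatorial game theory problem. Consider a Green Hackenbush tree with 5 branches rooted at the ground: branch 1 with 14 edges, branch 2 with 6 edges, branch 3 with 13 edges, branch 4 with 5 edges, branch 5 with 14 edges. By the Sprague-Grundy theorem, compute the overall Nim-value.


The tree has 5 branches from the ground vertex.
In Green Hackenbush, the Nim-value of a simple path of length k is k.
Branch 1: length 14, Nim-value = 14
Branch 2: length 6, Nim-value = 6
Branch 3: length 13, Nim-value = 13
Branch 4: length 5, Nim-value = 5
Branch 5: length 14, Nim-value = 14
Total Nim-value = XOR of all branch values:
0 XOR 14 = 14
14 XOR 6 = 8
8 XOR 13 = 5
5 XOR 5 = 0
0 XOR 14 = 14
Nim-value of the tree = 14

14


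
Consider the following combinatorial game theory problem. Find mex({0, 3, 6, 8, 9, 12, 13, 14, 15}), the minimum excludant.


Set = {0, 3, 6, 8, 9, 12, 13, 14, 15}
0 is in the set.
1 is NOT in the set. This is the mex.
mex = 1

1


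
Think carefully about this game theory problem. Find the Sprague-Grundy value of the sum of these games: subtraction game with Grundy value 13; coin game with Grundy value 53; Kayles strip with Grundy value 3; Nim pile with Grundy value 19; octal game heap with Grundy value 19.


By the Sprague-Grundy theorem, the Grundy value of a sum of games is the XOR of individual Grundy values.
subtraction game: Grundy value = 13. Running XOR: 0 XOR 13 = 13
coin game: Grundy value = 53. Running XOR: 13 XOR 53 = 56
Kayles strip: Grundy value = 3. Running XOR: 56 XOR 3 = 59
Nim pile: Grundy value = 19. Running XOR: 59 XOR 19 = 40
octal game heap: Grundy value = 19. Running XOR: 40 XOR 19 = 59
The combined Grundy value is 59.

59


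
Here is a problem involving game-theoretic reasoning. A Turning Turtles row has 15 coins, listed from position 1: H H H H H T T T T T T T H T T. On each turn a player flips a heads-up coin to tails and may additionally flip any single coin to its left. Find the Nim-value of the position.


Coins: H H H H H T T T T T T T H T T
Key fact: a single head at position k behaves exactly like a Nim heap of size k (turning it to T and optionally flipping a coin at j < k corresponds to moving the heap from k to j, or to 0), and heads combine as a disjunctive sum (two heads at the same place would cancel, matching j XOR j = 0). So the Nim-value is the XOR of the 1-indexed positions of the heads.
Face-up positions (1-indexed): [1, 2, 3, 4, 5, 13]
XOR 0 with 1: 0 XOR 1 = 1
XOR 1 with 2: 1 XOR 2 = 3
XOR 3 with 3: 3 XOR 3 = 0
XOR 0 with 4: 0 XOR 4 = 4
XOR 4 with 5: 4 XOR 5 = 1
XOR 1 with 13: 1 XOR 13 = 12
Nim-value = 12

12


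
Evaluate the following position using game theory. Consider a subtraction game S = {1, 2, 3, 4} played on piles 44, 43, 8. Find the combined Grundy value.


Subtraction set: {1, 2, 3, 4}
For this subtraction set, G(n) = n mod 5 (period = max + 1 = 5).
Pile 1 (size 44): G(44) = 44 mod 5 = 4
Pile 2 (size 43): G(43) = 43 mod 5 = 3
Pile 3 (size 8): G(8) = 8 mod 5 = 3
Total Grundy value = XOR of all: 4 XOR 3 XOR 3 = 4

4


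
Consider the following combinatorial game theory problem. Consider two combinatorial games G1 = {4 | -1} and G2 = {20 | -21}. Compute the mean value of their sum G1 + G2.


G1 = {4 | -1}, G2 = {20 | -21}
Each is a switch {a | b} with numbers a > b; its mean value is (a + b)/2, and mean value is additive over game sums: m(G1 + G2) = m(G1) + m(G2).
Mean of G1 = (4 + (-1))/2 = 3/2 = 3/2
Mean of G2 = (20 + (-21))/2 = -1/2 = -1/2
Mean of G1 + G2 = 3/2 + -1/2 = 1

1


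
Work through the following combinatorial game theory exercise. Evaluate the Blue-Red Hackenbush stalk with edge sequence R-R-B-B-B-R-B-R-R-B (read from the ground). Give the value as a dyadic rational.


Edges (from ground): R-R-B-B-B-R-B-R-R-B
By Berlekamp's sign-expansion rule, a Blue-Red Hackenbush stalk has the value of the surreal number whose sign sequence is the edge sequence with B -> + and R -> -.
Sign sequence: --+++-+--+
Trace the sign expansion in the surreal number tree, starting from 0:
Edge 1: R (sign -) -> bounds (-inf, 0), value = -1
Edge 2: R (sign -) -> bounds (-inf, -1), value = -2
Edge 3: B (sign +) -> bounds (-2, -1), value = -3/2
Edge 4: B (sign +) -> bounds (-3/2, -1), value = -5/4
Edge 5: B (sign +) -> bounds (-5/4, -1), value = -9/8
Edge 6: R (sign -) -> bounds (-5/4, -9/8), value = -19/16
Edge 7: B (sign +) -> bounds (-19/16, -9/8), value = -37/32
Edge 8: R (sign -) -> bounds (-19/16, -37/32), value = -75/64
Edge 9: R (sign -) -> bounds (-19/16, -75/64), value = -151/128
Edge 10: B (sign +) -> bounds (-151/128, -75/64), value = -301/256
Game value = -301/256

-301/256


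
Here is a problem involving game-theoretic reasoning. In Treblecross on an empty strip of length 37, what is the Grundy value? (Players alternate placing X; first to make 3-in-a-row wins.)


Treblecross: place X on empty cells; 3-in-a-row wins.
Playing within two cells of an existing X lets the opponent win at once, so sensible play treats the cells i-2..i+2 around each X as dead. The player left with no safe cell loses, so this is a normal-play take-away game on strips of safe cells.
Placing X at cell i (0-indexed) of a strip of k safe cells leaves independent strips of sizes max(0, i-2) and max(0, k-i-3). Hence G(k) = mex{ G(max(0,i-2)) XOR G(max(0,k-i-3)) : 0 <= i < k }, with G(0) = 0.
G(1): splits (0,0):0^0=0 -> mex({0}) = 1
G(2): splits (0,0):0^0=0 -> mex({0}) = 1
G(3): splits (0,0):0^0=0 -> mex({0}) = 1
G(4): splits (0,1):0^1=1 (0,0):0^0=0 -> mex({0, 1}) = 2
G(5): splits (0,2):0^1=1 (0,1):0^1=1 (0,0):0^0=0 -> mex({0, 1}) = 2
G(6) = mex({1}) = 0
G(7) = mex({0, 1, 2}) = 3
G(8) = mex({0, 1, 2}) = 3
G(9) = mex({0, 2}) = 1
G(10) = mex({0, 2, 3}) = 1
G(11) = mex({0, 3}) = 1
G(12) = mex({1, 3}) = 0
G(13) = mex({0, 1, 2, 3}) = 4
G(14) = mex({0, 1, 2}) = 3
G(15) = mex({0, 1, 2}) = 3
G(16) = mex({0, 1, 2, 4}) = 3
G(17) = mex({0, 1, 3, 4}) = 2
G(18) = mex({0, 1, 3, 4}) = 2
G(19) = mex({0, 1, 3, 5}) = 2
G(20) = mex({0, 1, 2, 3, 5}) = 4
G(21) = mex({0, 1, 2, 3, 5}) = 4
G(22) = mex({1, 2, 6}) = 0
G(23) = mex({0, 1, 2, 3, 4, 6}) = 5
G(24) = mex({0, 1, 2, 3, 4}) = 5
G(25) = mex({0, 1, 3, 4, 7}) = 2
G(26) = mex({0, 1, 3, 4, 5, 7}) = 2
G(27) = mex({0, 1, 3, 5}) = 2
G(28) = mex({0, 1, 2, 5}) = 3
G(29) = mex({0, 1, 2, 4, 5, 6}) = 3
G(30) = mex({1, 2, 4, 6}) = 0
G(31) = mex({0, 1, 2, 3, 4, 6}) = 5
G(32) = mex({1, 2, 3, 4, 7}) = 0
G(33) = mex({0, 3, 7}) = 1
G(34) = mex({0, 2, 3, 5, 7}) = 1
G(35) = mex({0, 2, 3, 5, 6}) = 1
G(36) = mex({0, 1, 2, 5, 6}) = 3
G(37) = mex({0, 1, 2, 4, 5, 6}) = 3
Therefore G(37) = 3.

3


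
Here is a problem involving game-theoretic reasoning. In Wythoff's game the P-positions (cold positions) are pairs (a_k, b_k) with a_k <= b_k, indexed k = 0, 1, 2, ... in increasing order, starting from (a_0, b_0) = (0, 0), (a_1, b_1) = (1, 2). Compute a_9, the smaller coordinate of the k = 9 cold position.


By Wythoff's theorem, a_k = floor(k * phi) and b_k = floor(k * phi^2) = a_k + k, where phi = (1 + sqrt(5))/2 is the golden ratio.
phi = (1 + sqrt(5))/2 = 1.618034
k = 9
k * phi = 9 * 1.618034 = 14.562306
a_9 = floor(k * phi) = 14

14


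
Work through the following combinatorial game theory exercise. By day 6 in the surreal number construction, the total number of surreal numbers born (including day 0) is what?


Day 0: {|} = 0 is born. Count = 1.
Day n: the number of surreal numbers born by day n is 2^(n+1) - 1.
By day 0: 2^1 - 1 = 1
By day 1: 2^2 - 1 = 3
By day 2: 2^3 - 1 = 7
By day 3: 2^4 - 1 = 15
By day 4: 2^5 - 1 = 31
By day 5: 2^6 - 1 = 63
By day 6: 2^7 - 1 = 127
By day 6: 127 surreal numbers.

127


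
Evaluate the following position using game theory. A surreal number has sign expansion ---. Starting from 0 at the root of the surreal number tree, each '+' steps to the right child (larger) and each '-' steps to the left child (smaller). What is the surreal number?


Sign expansion: ---
Rule: track bounds (lo, hi), initially (-inf, +inf). On '+', the current value becomes lo and we move to the simplest number in (value, hi): value + 1 if hi = +inf, otherwise the midpoint (value + hi)/2. On '-', the current value becomes hi and we move to value - 1 if lo = -inf, otherwise the midpoint (lo + value)/2.
Start at 0.
Step 1: sign = -, move left. Bounds: (-inf, 0). Value = -1
Step 2: sign = -, move left. Bounds: (-inf, -1). Value = -2
Step 3: sign = -, move left. Bounds: (-inf, -2). Value = -3
The surreal number with sign expansion --- is -3.

-3


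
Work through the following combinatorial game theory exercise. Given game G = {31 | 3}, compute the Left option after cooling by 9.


Original game: {31 | 3} (a switch {a | b} with a > b).
Cooling by t (for t below the temperature (a - b)/2 = 14) taxes each move by t: {a | b} cooled by t is {a - t | b + t}.
Cooling amount: t = 9
Cooled Left option: 31 - 9 = 22
Cooled Right option: 3 + 9 = 12
Cooled game: {22 | 12}
Left option = 22

22


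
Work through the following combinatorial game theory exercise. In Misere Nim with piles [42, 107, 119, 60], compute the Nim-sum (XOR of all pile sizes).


We need the XOR (exclusive or) of all pile sizes.
After XOR-ing pile 1 (size 42): 0 XOR 42 = 42
After XOR-ing pile 2 (size 107): 42 XOR 107 = 65
After XOR-ing pile 3 (size 119): 65 XOR 119 = 54
After XOR-ing pile 4 (size 60): 54 XOR 60 = 10
The Nim-value of this position is 10.

10


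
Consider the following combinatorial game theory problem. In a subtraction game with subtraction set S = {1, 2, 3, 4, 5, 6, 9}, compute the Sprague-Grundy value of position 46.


The subtraction set is S = {1, 2, 3, 4, 5, 6, 9}.
G(k) = mex{ G(k - s) : s in S, s <= k }. We compute iteratively: G(0) = 0.
G(1) = mex({0}) = 1
G(2) = mex({0, 1}) = 2
G(3) = mex({0, 1, 2}) = 3
G(4) = mex({0, 1, 2, 3}) = 4
G(5) = mex({0, 1, 2, 3, 4}) = 5
G(6) = mex({0, 1, 2, 3, 4, 5}) = 6
G(7) = mex({1, 2, 3, 4, 5, 6}) = 0
G(8) = mex({0, 2, 3, 4, 5, 6}) = 1
G(9) = mex({0, 1, 3, 4, 5, 6}) = 2
G(10) = mex({0, 1, 2, 4, 5, 6}) = 3
G(11) = mex({0, 1, 2, 3, 5, 6}) = 4
G(12) = mex({0, 1, 2, 3, 4, 6}) = 5
G(13) = mex({0, 1, 2, 3, 4, 5}) = 6
G(14) = mex({1, 2, 3, 4, 5, 6}) = 0
G(15) = mex({0, 2, 3, 4, 5, 6}) = 1
Observe that G(7)..G(15) = 0, 1, 2, 3, 4, 5, 6, 0, 1 repeats G(0)..G(8) = 0, 1, 2, 3, 4, 5, 6, 0, 1.
For k >= max(S) = 9, G(k) is determined by the previous 9 values G(k-9)..G(k-1); a window of 9 consecutive values has recurred shifted by 7, so by induction G(k + 7) = G(k) for all k >= 0: the sequence is periodic from the start with period 7.
One period: G(0..6) = 0, 1, 2, 3, 4, 5, 6.
46 mod 7 = 4, so G(46) = G(4) = 4.

4


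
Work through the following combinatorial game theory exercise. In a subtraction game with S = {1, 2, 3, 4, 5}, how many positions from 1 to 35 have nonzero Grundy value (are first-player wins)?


Subtraction set S = {1, 2, 3, 4, 5}, so G(n) = n mod 6.
G(n) = 0 when n is a multiple of 6.
Multiples of 6 in [1, 35]: 5
N-positions (nonzero Grundy) = 35 - 5 = 30

30


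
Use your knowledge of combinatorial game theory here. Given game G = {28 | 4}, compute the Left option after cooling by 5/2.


Original game: {28 | 4} (a switch {a | b} with a > b).
Cooling by t (for t below the temperature (a - b)/2 = 12) taxes each move by t: {a | b} cooled by t is {a - t | b + t}.
Cooling amount: t = 5/2
Cooled Left option: 28 - 5/2 = 51/2
Cooled Right option: 4 + 5/2 = 13/2
Cooled game: {51/2 | 13/2}
Left option = 51/2

51/2


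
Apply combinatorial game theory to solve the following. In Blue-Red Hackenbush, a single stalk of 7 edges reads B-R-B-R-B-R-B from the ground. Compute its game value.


Edges (from ground): B-R-B-R-B-R-B
By Berlekamp's sign-expansion rule, a Blue-Red Hackenbush stalk has the value of the surreal number whose sign sequence is the edge sequence with B -> + and R -> -.
Sign sequence: +-+-+-+
Trace the sign expansion in the surreal number tree, starting from 0:
Edge 1: B (sign +) -> bounds (0, +inf), value = 1
Edge 2: R (sign -) -> bounds (0, 1), value = 1/2
Edge 3: B (sign +) -> bounds (1/2, 1), value = 3/4
Edge 4: R (sign -) -> bounds (1/2, 3/4), value = 5/8
Edge 5: B (sign +) -> bounds (5/8, 3/4), value = 11/16
Edge 6: R (sign -) -> bounds (5/8, 11/16), value = 21/32
Edge 7: B (sign +) -> bounds (21/32, 11/16), value = 43/64
Game value = 43/64

43/64


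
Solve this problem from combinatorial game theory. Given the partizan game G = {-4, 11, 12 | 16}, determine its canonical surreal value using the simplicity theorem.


Left options: {-4, 11, 12}, max = 12
Right options: {16}, min = 16
All options are numbers and max(Left) < min(Right), so by the simplicity theorem the value is the simplest (earliest-born) number strictly between 12 and 16.
Integers 13 through 15 all lie strictly between 12 and 16.
Among integers, the simplest (lowest birthday = smallest |n|; 0 is born on day 0, +-n on day n) is 13.
No non-integer in the interval can be simpler: if x is a non-integer in the interval, then floor(x) or ceil(x) also lies in the interval (the interval contains an integer), and both are proper prefixes of x's sign expansion, i.e. born earlier. So the game value is 13.
Game value = 13

13


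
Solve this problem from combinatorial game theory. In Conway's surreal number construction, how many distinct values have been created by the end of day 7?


Day 0: {|} = 0 is born. Count = 1.
Day n: the number of surreal numbers born by day n is 2^(n+1) - 1.
By day 0: 2^1 - 1 = 1
By day 1: 2^2 - 1 = 3
By day 2: 2^3 - 1 = 7
By day 3: 2^4 - 1 = 15
By day 4: 2^5 - 1 = 31
By day 5: 2^6 - 1 = 63
By day 6: 2^7 - 1 = 127
By day 7: 2^8 - 1 = 255
By day 7: 255 surreal numbers.

255


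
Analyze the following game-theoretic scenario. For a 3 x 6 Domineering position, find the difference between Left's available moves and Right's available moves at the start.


Board is 3 x 6 (rows x cols).
Left (vertical) placements: (rows-1) * cols = 2 * 6 = 12
Right (horizontal) placements: rows * (cols-1) = 3 * 5 = 15
Advantage = Left - Right = 12 - 15 = -3

-3


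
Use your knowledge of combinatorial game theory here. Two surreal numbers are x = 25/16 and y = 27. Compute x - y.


x = 25/16, y = 27
Converting to common denominator: 16
x = 25/16, y = 432/16
x - y = 25/16 - 27 = -407/16

-407/16


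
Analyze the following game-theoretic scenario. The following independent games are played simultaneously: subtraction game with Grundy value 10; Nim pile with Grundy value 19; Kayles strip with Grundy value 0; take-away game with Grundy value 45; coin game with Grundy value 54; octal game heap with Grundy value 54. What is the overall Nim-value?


By the Sprague-Grundy theorem, the Grundy value of a sum of games is the XOR of individual Grundy values.
subtraction game: Grundy value = 10. Running XOR: 0 XOR 10 = 10
Nim pile: Grundy value = 19. Running XOR: 10 XOR 19 = 25
Kayles strip: Grundy value = 0. Running XOR: 25 XOR 0 = 25
take-away game: Grundy value = 45. Running XOR: 25 XOR 45 = 52
coin game: Grundy value = 54. Running XOR: 52 XOR 54 = 2
octal game heap: Grundy value = 54. Running XOR: 2 XOR 54 = 52
The combined Grundy value is 52.

52


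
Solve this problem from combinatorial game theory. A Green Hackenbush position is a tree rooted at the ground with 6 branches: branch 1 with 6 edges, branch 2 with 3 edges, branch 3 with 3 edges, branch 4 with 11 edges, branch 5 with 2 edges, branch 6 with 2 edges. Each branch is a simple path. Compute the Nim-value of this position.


The tree has 6 branches from the ground vertex.
In Green Hackenbush, the Nim-value of a simple path of length k is k.
Branch 1: length 6, Nim-value = 6
Branch 2: length 3, Nim-value = 3
Branch 3: length 3, Nim-value = 3
Branch 4: length 11, Nim-value = 11
Branch 5: length 2, Nim-value = 2
Branch 6: length 2, Nim-value = 2
Total Nim-value = XOR of all branch values:
0 XOR 6 = 6
6 XOR 3 = 5
5 XOR 3 = 6
6 XOR 11 = 13
13 XOR 2 = 15
15 XOR 2 = 13
Nim-value of the tree = 13

13


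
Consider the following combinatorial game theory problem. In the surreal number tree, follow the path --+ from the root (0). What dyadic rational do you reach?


Sign expansion: --+
Rule: track bounds (lo, hi), initially (-inf, +inf). On '+', the current value becomes lo and we move to the simplest number in (value, hi): value + 1 if hi = +inf, otherwise the midpoint (value + hi)/2. On '-', the current value becomes hi and we move to value - 1 if lo = -inf, otherwise the midpoint (lo + value)/2.
Start at 0.
Step 1: sign = -, move left. Bounds: (-inf, 0). Value = -1
Step 2: sign = -, move left. Bounds: (-inf, -1). Value = -2
Step 3: sign = +, move right. Bounds: (-2, -1). Value = -3/2
The surreal number with sign expansion --+ is -3/2.

-3/2


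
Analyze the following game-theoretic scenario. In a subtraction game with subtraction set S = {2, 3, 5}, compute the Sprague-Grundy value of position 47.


The subtraction set is S = {2, 3, 5}.
G(k) = mex{ G(k - s) : s in S, s <= k }. We compute iteratively: G(0) = 0.
G(1) = mex({}) = 0
G(2) = mex({0}) = 1
G(3) = mex({0}) = 1
G(4) = mex({0, 1}) = 2
G(5) = mex({0, 1}) = 2
G(6) = mex({0, 1, 2}) = 3
G(7) = mex({1, 2}) = 0
G(8) = mex({1, 2, 3}) = 0
G(9) = mex({0, 2, 3}) = 1
G(10) = mex({0, 2}) = 1
G(11) = mex({0, 1, 3}) = 2
Observe that G(7)..G(11) = 0, 0, 1, 1, 2 repeats G(0)..G(4) = 0, 0, 1, 1, 2.
For k >= max(S) = 5, G(k) is determined by the previous 5 values G(k-5)..G(k-1); a window of 5 consecutive values has recurred shifted by 7, so by induction G(k + 7) = G(k) for all k >= 0: the sequence is periodic from the start with period 7.
One period: G(0..6) = 0, 0, 1, 1, 2, 2, 3.
47 mod 7 = 5, so G(47) = G(5) = 2.

2


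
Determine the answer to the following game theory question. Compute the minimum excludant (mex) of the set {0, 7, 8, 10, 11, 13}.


Set = {0, 7, 8, 10, 11, 13}
0 is in the set.
1 is NOT in the set. This is the mex.
mex = 1

1


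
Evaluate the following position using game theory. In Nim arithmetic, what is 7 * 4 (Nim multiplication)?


Nim multiplication is bilinear over XOR: (u XOR v) * w = (u*w) XOR (v*w).
So we split each operand into its bit components and XOR the pairwise Nim products.
7 = 1 + 2 + 4 (as XOR of powers of 2).
4 = 4 (as XOR of powers of 2).
Using the standard Nim-product table on single bits:
  2*2 = 3,   2*4 = 8,   2*8 = 12,
  4*4 = 6,   4*8 = 11,  8*8 = 13,
and  1*x = x (identity), k*l = l*k (commutative).
Pairwise Nim products:
  1 * 4 = 4
  2 * 4 = 8
  4 * 4 = 6
XOR them: 4 XOR 8 XOR 6 = 10.
Result: 7 * 4 = 10 (in Nim).

10


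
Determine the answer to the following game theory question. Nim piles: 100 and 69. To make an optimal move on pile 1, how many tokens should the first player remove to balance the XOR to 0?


Piles: 100 and 69
Current XOR: 100 XOR 69 = 33 (non-zero, so this is an N-position).
To make the XOR zero, we need to find a move that balances the piles.
For pile 1 (size 100): target = 100 XOR 33 = 69
We reduce pile 1 from 100 to 69.
Tokens removed: 100 - 69 = 31
Verification: 69 XOR 69 = 0

31


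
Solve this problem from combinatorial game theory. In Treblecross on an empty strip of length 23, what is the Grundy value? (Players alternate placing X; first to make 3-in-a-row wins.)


Treblecross: place X on empty cells; 3-in-a-row wins.
Playing within two cells of an existing X lets the opponent win at once, so sensible play treats the cells i-2..i+2 around each X as dead. The player left with no safe cell loses, so this is a normal-play take-away game on strips of safe cells.
Placing X at cell i (0-indexed) of a strip of k safe cells leaves independent strips of sizes max(0, i-2) and max(0, k-i-3). Hence G(k) = mex{ G(max(0,i-2)) XOR G(max(0,k-i-3)) : 0 <= i < k }, with G(0) = 0.
G(1): splits (0,0):0^0=0 -> mex({0}) = 1
G(2): splits (0,0):0^0=0 -> mex({0}) = 1
G(3): splits (0,0):0^0=0 -> mex({0}) = 1
G(4): splits (0,1):0^1=1 (0,0):0^0=0 -> mex({0, 1}) = 2
G(5): splits (0,2):0^1=1 (0,1):0^1=1 (0,0):0^0=0 -> mex({0, 1}) = 2
G(6) = mex({1}) = 0
G(7) = mex({0, 1, 2}) = 3
G(8) = mex({0, 1, 2}) = 3
G(9) = mex({0, 2}) = 1
G(10) = mex({0, 2, 3}) = 1
G(11) = mex({0, 3}) = 1
G(12) = mex({1, 3}) = 0
G(13) = mex({0, 1, 2, 3}) = 4
G(14) = mex({0, 1, 2}) = 3
G(15) = mex({0, 1, 2}) = 3
G(16) = mex({0, 1, 2, 4}) = 3
G(17) = mex({0, 1, 3, 4}) = 2
G(18) = mex({0, 1, 3, 4}) = 2
G(19) = mex({0, 1, 3, 5}) = 2
G(20) = mex({0, 1, 2, 3, 5}) = 4
G(21) = mex({0, 1, 2, 3, 5}) = 4
G(22) = mex({1, 2, 6}) = 0
G(23) = mex({0, 1, 2, 3, 4, 6}) = 5
Therefore G(23) = 5.

5


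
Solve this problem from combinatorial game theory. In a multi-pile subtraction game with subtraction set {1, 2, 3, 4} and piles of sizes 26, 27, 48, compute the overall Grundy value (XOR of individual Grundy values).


Subtraction set: {1, 2, 3, 4}
For this subtraction set, G(n) = n mod 5 (period = max + 1 = 5).
Pile 1 (size 26): G(26) = 26 mod 5 = 1
Pile 2 (size 27): G(27) = 27 mod 5 = 2
Pile 3 (size 48): G(48) = 48 mod 5 = 3
Total Grundy value = XOR of all: 1 XOR 2 XOR 3 = 0

0


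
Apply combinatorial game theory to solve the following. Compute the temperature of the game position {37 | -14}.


The game is {37 | -14}, a switch {a | b} with numbers a > b.
Cooling {a | b} by t gives {a - t | b + t}, which stops being hot when a - t = b + t, i.e. at t = (a - b)/2. So the temperature of a switch is (a - b)/2.
Temperature = (Left option - Right option) / 2
= (37 - (-14)) / 2
= 51 / 2
= 51/2

51/2


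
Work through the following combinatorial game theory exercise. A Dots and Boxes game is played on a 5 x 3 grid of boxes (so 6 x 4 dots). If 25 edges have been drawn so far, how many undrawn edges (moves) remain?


Grid: 5 x 3 boxes, i.e. 6 rows and 4 columns of dots.
Horizontal edges: (rows + 1) * cols = 6 * 3 = 18
Vertical edges: rows * (cols + 1) = 5 * 4 = 20
Total edges: 18 + 20 = 38
Edges drawn: 25
Remaining: 38 - 25 = 13

13


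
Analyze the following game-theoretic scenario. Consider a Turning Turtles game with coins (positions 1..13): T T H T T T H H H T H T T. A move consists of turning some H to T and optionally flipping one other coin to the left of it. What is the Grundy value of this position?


Coins: T T H T T T H H H T H T T
Key fact: a single head at position k behaves exactly like a Nim heap of size k (turning it to T and optionally flipping a coin at j < k corresponds to moving the heap from k to j, or to 0), and heads combine as a disjunctive sum (two heads at the same place would cancel, matching j XOR j = 0). So the Nim-value is the XOR of the 1-indexed positions of the heads.
Face-up positions (1-indexed): [3, 7, 8, 9, 11]
XOR 0 with 3: 0 XOR 3 = 3
XOR 3 with 7: 3 XOR 7 = 4
XOR 4 with 8: 4 XOR 8 = 12
XOR 12 with 9: 12 XOR 9 = 5
XOR 5 with 11: 5 XOR 11 = 14
Nim-value = 14

14


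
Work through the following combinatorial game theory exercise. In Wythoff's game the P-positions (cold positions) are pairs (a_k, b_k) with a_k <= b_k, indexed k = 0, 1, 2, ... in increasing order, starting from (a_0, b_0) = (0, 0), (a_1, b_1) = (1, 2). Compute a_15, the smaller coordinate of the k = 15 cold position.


By Wythoff's theorem, a_k = floor(k * phi) and b_k = floor(k * phi^2) = a_k + k, where phi = (1 + sqrt(5))/2 is the golden ratio.
phi = (1 + sqrt(5))/2 = 1.618034
k = 15
k * phi = 15 * 1.618034 = 24.270510
a_15 = floor(k * phi) = 24

24


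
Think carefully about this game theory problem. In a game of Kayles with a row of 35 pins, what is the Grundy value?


Kayles: a move removes 1 or 2 adjacent pins from a contiguous row.
Removing pins from a row of k leaves two independent rows (a, b) with a + b = k - 1 (one pin) or a + b = k - 2 (two pins); an end removal gives a = 0.
By Sprague-Grundy, G(k) = mex{ G(a) XOR G(b) } over all these splits. G(0) = 0.
G(1): splits (0,0):0^0=0 -> mex({0}) = 1
G(2): splits (0,1):0^1=1 (0,0):0^0=0 -> mex({0, 1}) = 2
G(3): splits (0,2):0^2=2 (1,1):1^1=0 (0,1):0^1=1 -> mex({0, 1, 2}) = 3
G(4): splits (0,3):0^3=3 (1,2):1^2=3 (0,2):0^2=2 (1,1):1^1=0 -> mex({0, 2, 3}) = 1
G(5): splits (0,4):0^1=1 (1,3):1^3=2 (2,2):2^2=0 (0,3):0^3=3 (1,2):1^2=3 -> mex({0, 1, 2, 3}) = 4
G(6) = mex({0, 1, 2, 4}) = 3
G(7) = mex({0, 1, 3, 4, 5}) = 2
G(8) = mex({0, 2, 3, 5, 6}) = 1
G(9) = mex({0, 1, 2, 3, 6, 7}) = 4
G(10) = mex({0, 1, 3, 4, 5, 7}) = 2
G(11) = mex({0, 1, 2, 3, 4, 5}) = 6
G(12) = mex({0, 1, 2, 3, 5, 6, 7}) = 4
G(13) = mex({0, 2, 3, 4, 6, 7}) = 1
G(14) = mex({0, 1, 4, 5, 6, 7}) = 2
G(15) = mex({0, 1, 2, 3, 4, 5, 6}) = 7
G(16) = mex({0, 2, 3, 5, 6, 7}) = 1
G(17) = mex({0, 1, 2, 3, 5, 6, 7}) = 4
G(18) = mex({0, 1, 2, 4, 5, 6}) = 3
G(19) = mex({0, 1, 3, 4, 5, 7}) = 2
G(20) = mex({0, 2, 3, 4, 5, 6, 7}) = 1
G(21) = mex({0, 1, 2, 3, 5, 6, 7}) = 4
G(22) = mex({0, 1, 2, 3, 4, 5, 7}) = 6
G(23) = mex({0, 1, 2, 3, 4, 5, 6}) = 7
G(24) = mex({0, 1, 2, 3, 5, 6, 7}) = 4
G(25) = mex({0, 2, 3, 4, 6, 7}) = 1
G(26) = mex({0, 1, 3, 4, 5, 6, 7}) = 2
G(27) = mex({0, 1, 2, 3, 4, 5, 6, 7}) = 8
G(28) = mex({0, 1, 2, 3, 4, 6, 7, 8}) = 5
G(29) = mex({0, 1, 2, 3, 5, 6, 7, 8, 9}) = 4
G(30) = mex({0, 1, 2, 3, 4, 5, 6, 9, 10}) = 7
G(31) = mex({0, 1, 3, 4, 5, 7, 10, 11}) = 2
G(32) = mex({0, 2, 3, 4, 5, 6, 7, 9, 11}) = 1
G(33) = mex({0, 1, 2, 3, 4, 5, 6, 7, 9, 12}) = 8
G(34) = mex({0, 1, 2, 3, 4, 5, 7, 8, 11, 12}) = 6
G(35) = mex({0, 1, 2, 3, 4, 5, 6, 8, 9, 10, 11}) = 7
Therefore G(35) = 7.

7


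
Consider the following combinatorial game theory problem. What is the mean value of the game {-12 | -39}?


Game = {-12 | -39}, a switch {a | b} with numbers a > b.
Its thermograph has left wall a - t and right wall b + t, which meet at t = (a - b)/2, where both equal (a + b)/2. So the mast (mean value) is at (a + b)/2.
Mean = (-12 + (-39))/2 = -51/2 = -51/2

-51/2


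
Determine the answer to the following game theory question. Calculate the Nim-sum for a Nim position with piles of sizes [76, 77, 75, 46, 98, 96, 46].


We need the XOR (exclusive or) of all pile sizes.
After XOR-ing pile 1 (size 76): 0 XOR 76 = 76
After XOR-ing pile 2 (size 77): 76 XOR 77 = 1
After XOR-ing pile 3 (size 75): 1 XOR 75 = 74
After XOR-ing pile 4 (size 46): 74 XOR 46 = 100
After XOR-ing pile 5 (size 98): 100 XOR 98 = 6
After XOR-ing pile 6 (size 96): 6 XOR 96 = 102
After XOR-ing pile 7 (size 46): 102 XOR 46 = 72
The Nim-value of this position is 72.

72


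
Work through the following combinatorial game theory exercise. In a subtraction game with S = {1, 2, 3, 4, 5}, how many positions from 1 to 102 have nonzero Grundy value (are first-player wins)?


Subtraction set S = {1, 2, 3, 4, 5}, so G(n) = n mod 6.
G(n) = 0 when n is a multiple of 6.
Multiples of 6 in [1, 102]: 17
N-positions (nonzero Grundy) = 102 - 17 = 85

85


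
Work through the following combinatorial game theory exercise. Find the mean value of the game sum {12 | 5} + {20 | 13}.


G1 = {12 | 5}, G2 = {20 | 13}
Each is a switch {a | b} with numbers a > b; its mean value is (a + b)/2, and mean value is additive over game sums: m(G1 + G2) = m(G1) + m(G2).
Mean of G1 = (12 + (5))/2 = 17/2 = 17/2
Mean of G2 = (20 + (13))/2 = 33/2 = 33/2
Mean of G1 + G2 = 17/2 + 33/2 = 25

25


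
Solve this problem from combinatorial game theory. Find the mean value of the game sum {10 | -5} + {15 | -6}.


G1 = {10 | -5}, G2 = {15 | -6}
Each is a switch {a | b} with numbers a > b; its mean value is (a + b)/2, and mean value is additive over game sums: m(G1 + G2) = m(G1) + m(G2).
Mean of G1 = (10 + (-5))/2 = 5/2 = 5/2
Mean of G2 = (15 + (-6))/2 = 9/2 = 9/2
Mean of G1 + G2 = 5/2 + 9/2 = 7

7


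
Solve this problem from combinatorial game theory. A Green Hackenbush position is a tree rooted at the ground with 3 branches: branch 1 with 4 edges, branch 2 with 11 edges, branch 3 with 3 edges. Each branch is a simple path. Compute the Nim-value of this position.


The tree has 3 branches from the ground vertex.
In Green Hackenbush, the Nim-value of a simple path of length k is k.
Branch 1: length 4, Nim-value = 4
Branch 2: length 11, Nim-value = 11
Branch 3: length 3, Nim-value = 3
Total Nim-value = XOR of all branch values:
0 XOR 4 = 4
4 XOR 11 = 15
15 XOR 3 = 12
Nim-value of the tree = 12

12


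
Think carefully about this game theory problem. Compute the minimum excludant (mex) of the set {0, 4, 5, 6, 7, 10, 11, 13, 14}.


Set = {0, 4, 5, 6, 7, 10, 11, 13, 14}
0 is in the set.
1 is NOT in the set. This is the mex.
mex = 1

1


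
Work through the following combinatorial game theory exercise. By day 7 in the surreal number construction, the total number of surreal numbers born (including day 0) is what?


Day 0: {|} = 0 is born. Count = 1.
Day n: the number of surreal numbers born by day n is 2^(n+1) - 1.
By day 0: 2^1 - 1 = 1
By day 1: 2^2 - 1 = 3
By day 2: 2^3 - 1 = 7
By day 3: 2^4 - 1 = 15
By day 4: 2^5 - 1 = 31
By day 5: 2^6 - 1 = 63
By day 6: 2^7 - 1 = 127
By day 7: 2^8 - 1 = 255
By day 7: 255 surreal numbers.

255


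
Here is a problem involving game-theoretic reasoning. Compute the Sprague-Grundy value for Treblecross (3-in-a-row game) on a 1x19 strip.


Treblecross: place X on empty cells; 3-in-a-row wins.
Playing within two cells of an existing X lets the opponent win at once, so sensible play treats the cells i-2..i+2 around each X as dead. The player left with no safe cell loses, so this is a normal-play take-away game on strips of safe cells.
Placing X at cell i (0-indexed) of a strip of k safe cells leaves independent strips of sizes max(0, i-2) and max(0, k-i-3). Hence G(k) = mex{ G(max(0,i-2)) XOR G(max(0,k-i-3)) : 0 <= i < k }, with G(0) = 0.
G(1): splits (0,0):0^0=0 -> mex({0}) = 1
G(2): splits (0,0):0^0=0 -> mex({0}) = 1
G(3): splits (0,0):0^0=0 -> mex({0}) = 1
G(4): splits (0,1):0^1=1 (0,0):0^0=0 -> mex({0, 1}) = 2
G(5): splits (0,2):0^1=1 (0,1):0^1=1 (0,0):0^0=0 -> mex({0, 1}) = 2
G(6) = mex({1}) = 0
G(7) = mex({0, 1, 2}) = 3
G(8) = mex({0, 1, 2}) = 3
G(9) = mex({0, 2}) = 1
G(10) = mex({0, 2, 3}) = 1
G(11) = mex({0, 3}) = 1
G(12) = mex({1, 3}) = 0
G(13) = mex({0, 1, 2, 3}) = 4
G(14) = mex({0, 1, 2}) = 3
G(15) = mex({0, 1, 2}) = 3
G(16) = mex({0, 1, 2, 4}) = 3
G(17) = mex({0, 1, 3, 4}) = 2
G(18) = mex({0, 1, 3, 4}) = 2
G(19) = mex({0, 1, 3, 5}) = 2
Therefore G(19) = 2.

2


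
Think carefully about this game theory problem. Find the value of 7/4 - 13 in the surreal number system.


x = 7/4, y = 13
Converting to common denominator: 4
x = 7/4, y = 52/4
x - y = 7/4 - 13 = -45/4

-45/4


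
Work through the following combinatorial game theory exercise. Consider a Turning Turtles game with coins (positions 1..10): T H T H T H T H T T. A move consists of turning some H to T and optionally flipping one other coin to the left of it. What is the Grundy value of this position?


Coins: T H T H T H T H T T
Key fact: a single head at position k behaves exactly like a Nim heap of size k (turning it to T and optionally flipping a coin at j < k corresponds to moving the heap from k to j, or to 0), and heads combine as a disjunctive sum (two heads at the same place would cancel, matching j XOR j = 0). So the Nim-value is the XOR of the 1-indexed positions of the heads.
Face-up positions (1-indexed): [2, 4, 6, 8]
XOR 0 with 2: 0 XOR 2 = 2
XOR 2 with 4: 2 XOR 4 = 6
XOR 6 with 6: 6 XOR 6 = 0
XOR 0 with 8: 0 XOR 8 = 8
Nim-value = 8

8


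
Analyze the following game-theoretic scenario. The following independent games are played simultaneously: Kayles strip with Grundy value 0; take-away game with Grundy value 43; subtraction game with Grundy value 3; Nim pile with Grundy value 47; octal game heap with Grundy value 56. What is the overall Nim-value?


By the Sprague-Grundy theorem, the Grundy value of a sum of games is the XOR of individual Grundy values.
Kayles strip: Grundy value = 0. Running XOR: 0 XOR 0 = 0
take-away game: Grundy value = 43. Running XOR: 0 XOR 43 = 43
subtraction game: Grundy value = 3. Running XOR: 43 XOR 3 = 40
Nim pile: Grundy value = 47. Running XOR: 40 XOR 47 = 7
octal game heap: Grundy value = 56. Running XOR: 7 XOR 56 = 63
The combined Grundy value is 63.

63


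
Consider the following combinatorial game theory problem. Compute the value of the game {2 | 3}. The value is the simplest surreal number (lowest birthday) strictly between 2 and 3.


Left options: {2}, max = 2
Right options: {3}, min = 3
All options are numbers and max(Left) < min(Right), so by the simplicity theorem the value is the simplest (earliest-born) number strictly between 2 and 3.
No integer lies strictly between 2 and 3, so the value is the dyadic rational m/2^k in the interval with the smallest k (then m odd); search k = 1, 2, ...:
Denominator 2: 5/2 lies strictly between 2 and 3 -- found.
The simplest number in the interval is 5/2.
Game value = 5/2

5/2


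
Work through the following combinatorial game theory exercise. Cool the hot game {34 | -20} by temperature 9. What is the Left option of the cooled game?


Original game: {34 | -20} (a switch {a | b} with a > b).
Cooling by t (for t below the temperature (a - b)/2 = 27) taxes each move by t: {a | b} cooled by t is {a - t | b + t}.
Cooling amount: t = 9
Cooled Left option: 34 - 9 = 25
Cooled Right option: -20 + 9 = -11
Cooled game: {25 | -11}
Left option = 25

25


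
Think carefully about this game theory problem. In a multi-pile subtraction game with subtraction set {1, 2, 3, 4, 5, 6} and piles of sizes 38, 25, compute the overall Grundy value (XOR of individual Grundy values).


Subtraction set: {1, 2, 3, 4, 5, 6}
For this subtraction set, G(n) = n mod 7 (period = max + 1 = 7).
Pile 1 (size 38): G(38) = 38 mod 7 = 3
Pile 2 (size 25): G(25) = 25 mod 7 = 4
Total Grundy value = XOR of all: 3 XOR 4 = 7

7


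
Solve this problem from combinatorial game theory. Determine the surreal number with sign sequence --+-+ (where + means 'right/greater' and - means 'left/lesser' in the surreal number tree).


Sign expansion: --+-+
Rule: track bounds (lo, hi), initially (-inf, +inf). On '+', the current value becomes lo and we move to the simplest number in (value, hi): value + 1 if hi = +inf, otherwise the midpoint (value + hi)/2. On '-', the current value becomes hi and we move to value - 1 if lo = -inf, otherwise the midpoint (lo + value)/2.
Start at 0.
Step 1: sign = -, move left. Bounds: (-inf, 0). Value = -1
Step 2: sign = -, move left. Bounds: (-inf, -1). Value = -2
Step 3: sign = +, move right. Bounds: (-2, -1). Value = -3/2
Step 4: sign = -, move left. Bounds: (-2, -3/2). Value = -7/4
Step 5: sign = +, move right. Bounds: (-7/4, -3/2). Value = -13/8
The surreal number with sign expansion --+-+ is -13/8.

-13/8


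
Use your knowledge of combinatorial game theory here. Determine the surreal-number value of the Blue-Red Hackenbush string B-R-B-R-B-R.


Edges (from ground): B-R-B-R-B-R
By Berlekamp's sign-expansion rule, a Blue-Red Hackenbush stalk has the value of the surreal number whose sign sequence is the edge sequence with B -> + and R -> -.
Sign sequence: +-+-+-
Trace the sign expansion in the surreal number tree, starting from 0:
Edge 1: B (sign +) -> bounds (0, +inf), value = 1
Edge 2: R (sign -) -> bounds (0, 1), value = 1/2
Edge 3: B (sign +) -> bounds (1/2, 1), value = 3/4
Edge 4: R (sign -) -> bounds (1/2, 3/4), value = 5/8
Edge 5: B (sign +) -> bounds (5/8, 3/4), value = 11/16
Edge 6: R (sign -) -> bounds (5/8, 11/16), value = 21/32
Game value = 21/32

21/32


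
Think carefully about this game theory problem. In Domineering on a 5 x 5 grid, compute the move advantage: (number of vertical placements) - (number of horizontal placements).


Board is 5 x 5 (rows x cols).
Left (vertical) placements: (rows-1) * cols = 4 * 5 = 20
Right (horizontal) placements: rows * (cols-1) = 5 * 4 = 20
Advantage = Left - Right = 20 - 20 = 0

0


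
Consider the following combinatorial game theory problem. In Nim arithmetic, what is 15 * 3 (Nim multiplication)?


Nim multiplication is bilinear over XOR: (u XOR v) * w = (u*w) XOR (v*w).
So we split each operand into its bit components and XOR the pairwise Nim products.
15 = 1 + 2 + 4 + 8 (as XOR of powers of 2).
3 = 1 + 2 (as XOR of powers of 2).
Using the standard Nim-product table on single bits:
  2*2 = 3,   2*4 = 8,   2*8 = 12,
  4*4 = 6,   4*8 = 11,  8*8 = 13,
and  1*x = x (identity), k*l = l*k (commutative).
Pairwise Nim products:
  1 * 1 = 1
  1 * 2 = 2
  2 * 1 = 2
  2 * 2 = 3
  4 * 1 = 4
  4 * 2 = 8
  8 * 1 = 8
  8 * 2 = 12
XOR them: 1 XOR 2 XOR 2 XOR 3 XOR 4 XOR 8 XOR 8 XOR 12 = 10.
Result: 15 * 3 = 10 (in Nim).

10


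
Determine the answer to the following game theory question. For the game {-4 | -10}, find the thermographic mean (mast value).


Game = {-4 | -10}, a switch {a | b} with numbers a > b.
Its thermograph has left wall a - t and right wall b + t, which meet at t = (a - b)/2, where both equal (a + b)/2. So the mast (mean value) is at (a + b)/2.
Mean = (-4 + (-10))/2 = -14/2 = -7

-7


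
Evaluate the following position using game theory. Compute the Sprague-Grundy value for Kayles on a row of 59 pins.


Kayles: a move removes 1 or 2 adjacent pins from a contiguous row.
Removing pins from a row of k leaves two independent rows (a, b) with a + b = k - 1 (one pin) or a + b = k - 2 (two pins); an end removal gives a = 0.
By Sprague-Grundy, G(k) = mex{ G(a) XOR G(b) } over all these splits. G(0) = 0.
G(1): splits (0,0):0^0=0 -> mex({0}) = 1
G(2): splits (0,1):0^1=1 (0,0):0^0=0 -> mex({0, 1}) = 2
G(3): splits (0,2):0^2=2 (1,1):1^1=0 (0,1):0^1=1 -> mex({0, 1, 2}) = 3
G(4): splits (0,3):0^3=3 (1,2):1^2=3 (0,2):0^2=2 (1,1):1^1=0 -> mex({0, 2, 3}) = 1
G(5): splits (0,4):0^1=1 (1,3):1^3=2 (2,2):2^2=0 (0,3):0^3=3 (1,2):1^2=3 -> mex({0, 1, 2, 3}) = 4
G(6) = mex({0, 1, 2, 4}) = 3
G(7) = mex({0, 1, 3, 4, 5}) = 2
G(8) = mex({0, 2, 3, 5, 6}) = 1
G(9) = mex({0, 1, 2, 3, 6, 7}) = 4
G(10) = mex({0, 1, 3, 4, 5, 7}) = 2
G(11) = mex({0, 1, 2, 3, 4, 5}) = 6
G(12) = mex({0, 1, 2, 3, 5, 6, 7}) = 4
G(13) = mex({0, 2, 3, 4, 6, 7}) = 1
G(14) = mex({0, 1, 4, 5, 6, 7}) = 2
G(15) = mex({0, 1, 2, 3, 4, 5, 6}) = 7
G(16) = mex({0, 2, 3, 5, 6, 7}) = 1
G(17) = mex({0, 1, 2, 3, 5, 6, 7}) = 4
G(18) = mex({0, 1, 2, 4, 5, 6}) = 3
G(19) = mex({0, 1, 3, 4, 5, 7}) = 2
G(20) = mex({0, 2, 3, 4, 5, 6, 7}) = 1
G(21) = mex({0, 1, 2, 3, 5, 6, 7}) = 4
G(22) = mex({0, 1, 2, 3, 4, 5, 7}) = 6
G(23) = mex({0, 1, 2, 3, 4, 5, 6}) = 7
G(24) = mex({0, 1, 2, 3, 5, 6, 7}) = 4
G(25) = mex({0, 2, 3, 4, 6, 7}) = 1
G(26) = mex({0, 1, 3, 4, 5, 6, 7}) = 2
G(27) = mex({0, 1, 2, 3, 4, 5, 6, 7}) = 8
G(28) = mex({0, 1, 2, 3, 4, 6, 7, 8}) = 5
G(29) = mex({0, 1, 2, 3, 5, 6, 7, 8, 9}) = 4
G(30) = mex({0, 1, 2, 3, 4, 5, 6, 9, 10}) = 7
G(31) = mex({0, 1, 3, 4, 5, 7, 10, 11}) = 2
G(32) = mex({0, 2, 3, 4, 5, 6, 7, 9, 11}) = 1
G(33) = mex({0, 1, 2, 3, 4, 5, 6, 7, 9, 12}) = 8
G(34) = mex({0, 1, 2, 3, 4, 5, 7, 8, 11, 12}) = 6
G(35) = mex({0, 1, 2, 3, 4, 5, 6, 8, 9, 10, 11}) = 7
G(36) = mex({0, 1, 2, 3, 5, 6, 7, 9, 10}) = 4
G(37) = mex({0, 2, 3, 4, 6, 7, 9, 10, 11, 12}) = 1
G(38) = mex({0, 1, 3, 4, 5, 6, 7, 9, 10, 11, 12}) = 2
G(39) = mex({0, 1, 2, 4, 5, 6, 7, 9, 10, 12, 14}) = 3
G(40) = mex({0, 2, 3, 4, 6, 7, 11, 12, 14}) = 1
G(41) = mex({0, 1, 2, 3, 5, 6, 7, 9, 10, 11, 12}) = 4
G(42) = mex({0, 1, 2, 3, 4, 5, 6, 9, 10}) = 7
G(43) = mex({0, 1, 3, 4, 5, 7, 9, 10, 12, 15}) = 2
G(44) = mex({0, 2, 3, 4, 5, 6, 7, 9, 10, 12, 15}) = 1
G(45) = mex({0, 1, 2, 3, 4, 5, 6, 7, 9, 10, 12, 14}) = 8
G(46) = mex({0, 1, 3, 4, 5, 7, 8, 11, 12, 14}) = 2
G(47) = mex({0, 1, 2, 3, 4, 5, 6, 8, 9, 10, 11, 12}) = 7
G(48) = mex({0, 1, 2, 3, 5, 6, 7, 9, 10}) = 4
G(49) = mex({0, 2, 3, 4, 6, 7, 9, 10, 11, 12, 15}) = 1
G(50) = mex({0, 1, 4, 5, 6, 7, 9, 11, 12, 14, 15}) = 2
G(51) = mex({0, 1, 2, 3, 4, 5, 6, 7, 9, 12, 14, 15}) = 8
G(52) = mex({0, 2, 3, 4, 5, 6, 7, 8, 11, 12, 15}) = 1
G(53) = mex({0, 1, 2, 3, 5, 6, 7, 8, 9, 10, 11, 12}) = 4
G(54) = mex({0, 1, 2, 3, 4, 5, 6, 9, 10}) = 7
G(55) = mex({0, 1, 3, 4, 5, 7, 9, 10, 11, 12}) = 2
G(56) = mex({0, 2, 3, 4, 5, 6, 7, 9, 10, 11, 12, 13, 14}) = 1
G(57) = mex({0, 1, 2, 3, 5, 6, 7, 9, 10, 12, 13, 14, 15}) = 4
G(58) = mex({0, 1, 3, 4, 5, 7, 11, 12, 14, 15}) = 2
G(59) = mex({0, 1, 2, 3, 4, 5, 6, 9, 10, 11, 12, 15}) = 7
Therefore G(59) = 7.

7
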